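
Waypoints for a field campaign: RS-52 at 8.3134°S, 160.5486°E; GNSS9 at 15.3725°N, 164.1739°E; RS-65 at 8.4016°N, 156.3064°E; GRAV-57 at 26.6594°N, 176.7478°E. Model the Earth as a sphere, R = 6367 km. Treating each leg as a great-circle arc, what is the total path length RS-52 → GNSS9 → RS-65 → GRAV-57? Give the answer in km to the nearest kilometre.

6774 km

RS-52→GNSS9: c = 0.418124 rad, d = 2662.20 km
GNSS9→RS-65: c = 0.181193 rad, d = 1153.66 km
RS-65→GRAV-57: c = 0.464636 rad, d = 2958.34 km
Total = 2662.20 + 1153.66 + 2958.34 = 6774.19 km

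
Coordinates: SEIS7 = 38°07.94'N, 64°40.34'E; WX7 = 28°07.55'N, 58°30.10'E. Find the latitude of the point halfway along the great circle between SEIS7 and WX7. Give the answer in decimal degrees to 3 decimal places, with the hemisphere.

SEIS7: φ = +38.13233°, λ = +64.67233°
WX7: φ = +28.12583°, λ = +58.50167°
Bx = cos φ₂ cos Δλ = 0.876805,  By = cos φ₂ sin Δλ = -0.094797
φₘ = atan2(sin φ₁ + sin φ₂, √((cos φ₁ + Bx)² + By²)) = 33.16701°
λₘ = λ₁ + atan2(By, cos φ₁ + Bx) = 61.41055°

33.167°N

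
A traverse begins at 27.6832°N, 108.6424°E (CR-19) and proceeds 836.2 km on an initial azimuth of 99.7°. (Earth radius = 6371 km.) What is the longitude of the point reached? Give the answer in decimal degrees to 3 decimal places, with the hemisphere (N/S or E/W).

116.907°E

δ = d/R = 836.2/6371 = 0.131251 rad
φ₂ = arcsin(sin φ₁ cos δ + cos φ₁ sin δ cos θ)
   = arcsin(0.46458·0.99140 + 0.88553·0.13087·-0.16849) = 26.17152°
λ₂ = λ₁ + atan2(sin θ sin δ cos φ₁, cos δ − sin φ₁ sin φ₂) = 116.90672°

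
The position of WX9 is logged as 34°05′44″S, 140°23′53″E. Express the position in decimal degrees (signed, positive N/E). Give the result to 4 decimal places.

-34.0956°, +140.3981°

lat: 34.0956° S → -34.0956°
lon: 140.3981° E → +140.3981°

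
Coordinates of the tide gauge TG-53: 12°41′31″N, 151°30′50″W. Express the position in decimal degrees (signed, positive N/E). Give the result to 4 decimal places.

+12.6919°, -151.5139°

lat: 12.6919° N → +12.6919°
lon: 151.5139° W → -151.5139°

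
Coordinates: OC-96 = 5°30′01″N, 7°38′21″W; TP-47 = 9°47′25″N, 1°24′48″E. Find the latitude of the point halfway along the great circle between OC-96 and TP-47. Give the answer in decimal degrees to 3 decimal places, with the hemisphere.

7.669°N

OC-96: φ = +5.50028°, λ = -7.63917°
TP-47: φ = +9.79028°, λ = +1.41333°
Bx = cos φ₂ cos Δλ = 0.973163,  By = cos φ₂ sin Δλ = 0.155048
φₘ = atan2(sin φ₁ + sin φ₂, √((cos φ₁ + Bx)² + By²)) = 7.66891°
λₘ = λ₁ + atan2(By, cos φ₁ + Bx) = -3.13572°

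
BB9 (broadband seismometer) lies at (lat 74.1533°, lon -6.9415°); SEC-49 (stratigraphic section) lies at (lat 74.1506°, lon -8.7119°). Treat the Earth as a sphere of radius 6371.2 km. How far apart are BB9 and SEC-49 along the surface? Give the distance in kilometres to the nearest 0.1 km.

Δφ = -0.0027°,  Δλ = -1.7704°
a = sin²(Δφ/2) + cos φ₁ cos φ₂ sin²(Δλ/2) = 0.000018
c = 2·arcsin(√a) = 0.008438 rad = 0.4835°
d = R·c = 6371.2 × 0.008438 = 53.8 km

53.8 km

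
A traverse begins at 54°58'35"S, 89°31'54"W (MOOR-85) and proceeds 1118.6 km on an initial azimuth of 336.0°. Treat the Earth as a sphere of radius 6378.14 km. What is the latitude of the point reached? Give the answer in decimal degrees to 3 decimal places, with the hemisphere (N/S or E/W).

45.633°S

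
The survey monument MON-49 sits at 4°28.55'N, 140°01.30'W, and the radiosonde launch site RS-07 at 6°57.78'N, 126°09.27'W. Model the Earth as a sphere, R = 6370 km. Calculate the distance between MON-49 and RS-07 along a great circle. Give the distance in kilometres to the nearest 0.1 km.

1558.6 km

MON-49: φ = +4.47583°, λ = -140.02167°
RS-07: φ = +6.96300°, λ = -126.15450°
Δφ = 2.4872°,  Δλ = 13.8672°
a = sin²(Δφ/2) + cos φ₁ cos φ₂ sin²(Δλ/2) = 0.014892
c = 2·arcsin(√a) = 0.244679 rad = 14.0191°
d = R·c = 6370 × 0.244679 = 1558.6 km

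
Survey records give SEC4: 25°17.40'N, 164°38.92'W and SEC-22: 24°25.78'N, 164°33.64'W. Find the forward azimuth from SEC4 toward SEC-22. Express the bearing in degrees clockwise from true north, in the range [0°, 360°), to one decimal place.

174.7°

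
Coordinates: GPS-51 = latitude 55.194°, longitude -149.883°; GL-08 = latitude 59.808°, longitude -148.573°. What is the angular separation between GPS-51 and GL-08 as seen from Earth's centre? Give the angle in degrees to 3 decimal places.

Δφ = 4.6140°,  Δλ = 1.3100°
a = sin²(Δφ/2) + cos φ₁ cos φ₂ sin²(Δλ/2) = 0.001658
c = 2·arcsin(√a) = 0.081457 rad = 4.6671°

4.667°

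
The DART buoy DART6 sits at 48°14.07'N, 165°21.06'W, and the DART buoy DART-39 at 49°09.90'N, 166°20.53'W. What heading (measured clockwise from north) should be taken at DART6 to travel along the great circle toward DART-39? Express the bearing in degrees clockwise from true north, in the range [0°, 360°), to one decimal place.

DART6: φ = +48.23450°, λ = -165.35100°
DART-39: φ = +49.16500°, λ = -166.34217°
Δλ = -0.9912°
y = sin Δλ · cos φ₂ = -0.011311
x = cos φ₁ sin φ₂ − sin φ₁ cos φ₂ cos Δλ = 0.016313
θ = atan2(y, x) = -34.7372° → 325.2628° (mod 360°)

325.3°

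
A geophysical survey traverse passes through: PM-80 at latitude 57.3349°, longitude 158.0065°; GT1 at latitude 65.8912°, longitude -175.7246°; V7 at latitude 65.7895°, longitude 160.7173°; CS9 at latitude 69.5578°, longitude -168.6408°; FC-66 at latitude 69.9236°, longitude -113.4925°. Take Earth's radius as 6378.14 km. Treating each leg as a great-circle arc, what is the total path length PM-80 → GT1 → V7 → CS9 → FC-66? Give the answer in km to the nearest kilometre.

PM-80→GT1: c = 0.261117 rad, d = 1665.44 km
GT1→V7: c = 0.167304 rad, d = 1067.09 km
V7→CS9: c = 0.210919 rad, d = 1345.27 km
CS9→FC-66: c = 0.322013 rad, d = 2053.84 km
Total = 1665.44 + 1067.09 + 1345.27 + 2053.84 = 6131.64 km

6132 km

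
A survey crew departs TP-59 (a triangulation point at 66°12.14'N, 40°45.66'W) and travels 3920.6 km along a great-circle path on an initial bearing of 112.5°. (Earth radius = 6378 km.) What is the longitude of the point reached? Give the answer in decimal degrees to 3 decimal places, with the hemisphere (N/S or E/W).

4.306°E

TP-59: φ = +66.20233°, λ = -40.76100°
δ = d/R = 3920.6/6378 = 0.614707 rad
φ₂ = arcsin(sin φ₁ cos δ + cos φ₁ sin δ cos θ)
   = arcsin(0.91498·0.81694 + 0.40351·0.57672·-0.38268) = 41.18012°
λ₂ = λ₁ + atan2(sin θ sin δ cos φ₁, cos δ − sin φ₁ sin φ₂) = 4.30575°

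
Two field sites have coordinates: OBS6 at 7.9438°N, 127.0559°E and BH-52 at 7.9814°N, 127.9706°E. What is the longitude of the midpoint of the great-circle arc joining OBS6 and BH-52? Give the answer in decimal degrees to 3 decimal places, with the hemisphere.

127.513°E

Bx = cos φ₂ cos Δλ = 0.990187,  By = cos φ₂ sin Δλ = 0.015809
φₘ = atan2(sin φ₁ + sin φ₂, √((cos φ₁ + Bx)² + By²)) = 7.96285°
λₘ = λ₁ + atan2(By, cos φ₁ + Bx) = 127.51323°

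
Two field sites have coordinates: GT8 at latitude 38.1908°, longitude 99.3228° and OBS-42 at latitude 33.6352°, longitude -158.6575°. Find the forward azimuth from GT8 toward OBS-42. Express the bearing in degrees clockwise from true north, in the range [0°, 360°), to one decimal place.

56.3°

Δλ = 102.0197°
y = sin Δλ · cos φ₂ = 0.814328
x = cos φ₁ sin φ₂ − sin φ₁ cos φ₂ cos Δλ = 0.542543
θ = atan2(y, x) = 56.3266° → 56.3266° (mod 360°)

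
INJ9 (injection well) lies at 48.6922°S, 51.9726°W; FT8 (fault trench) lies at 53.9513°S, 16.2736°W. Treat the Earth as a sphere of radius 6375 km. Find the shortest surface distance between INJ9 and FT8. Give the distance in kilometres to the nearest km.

2521 km

Δφ = -5.2591°,  Δλ = 35.6990°
a = sin²(Δφ/2) + cos φ₁ cos φ₂ sin²(Δλ/2) = 0.038601
c = 2·arcsin(√a) = 0.395517 rad = 22.6614°
d = R·c = 6375 × 0.395517 = 2521.4 km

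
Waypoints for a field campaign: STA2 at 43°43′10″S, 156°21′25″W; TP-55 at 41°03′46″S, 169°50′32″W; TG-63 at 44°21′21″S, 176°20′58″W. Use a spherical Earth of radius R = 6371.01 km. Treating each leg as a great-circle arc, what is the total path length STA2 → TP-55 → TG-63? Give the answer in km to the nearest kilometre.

1790 km

STA2: φ = -43.71944°, λ = -156.35694°
TP-55: φ = -41.06278°, λ = -169.84222°
TG-63: φ = -44.35583°, λ = -176.34944°
STA2→TP-55: c = 0.179678 rad, d = 1144.73 km
TP-55→TG-63: c = 0.101280 rad, d = 645.25 km
Total = 1144.73 + 645.25 = 1789.98 km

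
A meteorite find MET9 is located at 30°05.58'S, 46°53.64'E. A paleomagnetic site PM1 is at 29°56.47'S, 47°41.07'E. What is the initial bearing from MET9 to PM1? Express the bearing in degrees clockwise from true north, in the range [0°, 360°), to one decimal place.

MET9: φ = -30.09300°, λ = +46.89400°
PM1: φ = -29.94117°, λ = +47.68450°
Δλ = 0.7905°
y = sin Δλ · cos φ₂ = 0.011955
x = cos φ₁ sin φ₂ − sin φ₁ cos φ₂ cos Δλ = 0.002609
θ = atan2(y, x) = 77.6908° → 77.6908° (mod 360°)

77.7°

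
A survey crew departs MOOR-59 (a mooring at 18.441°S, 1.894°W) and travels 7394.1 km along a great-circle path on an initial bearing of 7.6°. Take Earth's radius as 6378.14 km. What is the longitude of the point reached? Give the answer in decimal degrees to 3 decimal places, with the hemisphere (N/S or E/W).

δ = d/R = 7394.1/6378.14 = 1.159288 rad
φ₂ = arcsin(sin φ₁ cos δ + cos φ₁ sin δ cos θ)
   = arcsin(-0.31633·0.39999 + 0.94865·0.91652·0.99122) = 47.33162°
λ₂ = λ₁ + atan2(sin θ sin δ cos φ₁, cos δ − sin φ₁ sin φ₂) = 8.40871°

8.409°E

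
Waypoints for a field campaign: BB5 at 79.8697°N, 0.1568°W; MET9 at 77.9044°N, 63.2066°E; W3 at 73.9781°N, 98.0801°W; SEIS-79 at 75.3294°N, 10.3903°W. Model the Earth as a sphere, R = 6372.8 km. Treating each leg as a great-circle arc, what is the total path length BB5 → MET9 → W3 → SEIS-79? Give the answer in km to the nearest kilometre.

BB5→MET9: c = 0.204909 rad, d = 1305.85 km
MET9→W3: c = 0.484216 rad, d = 3085.81 km
W3→SEIS-79: c = 0.369139 rad, d = 2352.45 km
Total = 1305.85 + 3085.81 + 2352.45 = 6744.11 km

6744 km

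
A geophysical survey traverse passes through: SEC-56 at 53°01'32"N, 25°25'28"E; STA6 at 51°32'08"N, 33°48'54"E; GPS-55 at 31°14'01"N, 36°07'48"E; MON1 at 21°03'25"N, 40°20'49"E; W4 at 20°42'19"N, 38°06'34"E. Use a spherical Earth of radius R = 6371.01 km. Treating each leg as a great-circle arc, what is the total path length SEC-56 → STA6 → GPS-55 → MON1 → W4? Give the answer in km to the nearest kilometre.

SEC-56: φ = +53.02556°, λ = +25.42444°
STA6: φ = +51.53556°, λ = +33.81500°
GPS-55: φ = +31.23361°, λ = +36.13000°
MON1: φ = +21.05694°, λ = +40.34694°
W4: φ = +20.70528°, λ = +38.10944°
SEC-56→STA6: c = 0.093228 rad, d = 593.96 km
STA6→GPS-55: c = 0.355585 rad, d = 2265.43 km
GPS-55→MON1: c = 0.189453 rad, d = 1207.01 km
MON1→W4: c = 0.036999 rad, d = 235.72 km
Total = 593.96 + 2265.43 + 1207.01 + 235.72 = 4302.12 km

4302 km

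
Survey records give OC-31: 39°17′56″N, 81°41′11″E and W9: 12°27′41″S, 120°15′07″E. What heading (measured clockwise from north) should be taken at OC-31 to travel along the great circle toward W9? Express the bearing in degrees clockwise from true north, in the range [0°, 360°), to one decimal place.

136.9°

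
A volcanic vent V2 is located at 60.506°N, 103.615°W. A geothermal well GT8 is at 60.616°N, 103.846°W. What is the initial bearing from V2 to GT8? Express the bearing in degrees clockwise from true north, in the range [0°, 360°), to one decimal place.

314.2°

Δλ = -0.2310°
y = sin Δλ · cos φ₂ = -0.001978
x = cos φ₁ sin φ₂ − sin φ₁ cos φ₂ cos Δλ = 0.001923
θ = atan2(y, x) = -45.8056° → 314.1944° (mod 360°)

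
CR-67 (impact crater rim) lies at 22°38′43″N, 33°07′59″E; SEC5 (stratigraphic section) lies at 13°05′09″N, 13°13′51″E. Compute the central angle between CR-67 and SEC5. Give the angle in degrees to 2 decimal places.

21.18°

CR-67: φ = +22.64528°, λ = +33.13306°
SEC5: φ = +13.08583°, λ = +13.23083°
Δφ = -9.5594°,  Δλ = -19.9022°
a = sin²(Δφ/2) + cos φ₁ cos φ₂ sin²(Δλ/2) = 0.033788
c = 2·arcsin(√a) = 0.369731 rad = 21.1840°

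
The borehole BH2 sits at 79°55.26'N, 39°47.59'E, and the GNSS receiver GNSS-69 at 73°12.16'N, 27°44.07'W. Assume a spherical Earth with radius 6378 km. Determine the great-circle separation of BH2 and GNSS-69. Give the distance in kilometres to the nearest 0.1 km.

1766.5 km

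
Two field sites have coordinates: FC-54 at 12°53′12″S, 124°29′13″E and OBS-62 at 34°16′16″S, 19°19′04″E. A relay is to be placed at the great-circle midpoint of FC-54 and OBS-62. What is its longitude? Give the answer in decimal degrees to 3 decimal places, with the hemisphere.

FC-54: φ = -12.88667°, λ = +124.48694°
OBS-62: φ = -34.27111°, λ = +19.31778°
Bx = cos φ₂ cos Δλ = -0.216239,  By = cos φ₂ sin Δλ = -0.797589
φₘ = atan2(sin φ₁ + sin φ₂, √((cos φ₁ + Bx)² + By²)) = -35.53440°
λₘ = λ₁ + atan2(By, cos φ₁ + Bx) = 78.05076°

78.051°E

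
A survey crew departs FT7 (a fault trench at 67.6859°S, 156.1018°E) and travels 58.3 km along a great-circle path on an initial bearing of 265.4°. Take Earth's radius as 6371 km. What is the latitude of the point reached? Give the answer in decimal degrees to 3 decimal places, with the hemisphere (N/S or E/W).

δ = d/R = 58.3/6371 = 0.009151 rad
φ₂ = arcsin(sin φ₁ cos δ + cos φ₁ sin δ cos θ)
   = arcsin(-0.92512·0.99996 + 0.37968·0.00915·-0.08020) = -67.72213°
λ₂ = λ₁ + atan2(sin θ sin δ cos φ₁, cos δ − sin φ₁ sin φ₂) = 154.72311°

67.722°S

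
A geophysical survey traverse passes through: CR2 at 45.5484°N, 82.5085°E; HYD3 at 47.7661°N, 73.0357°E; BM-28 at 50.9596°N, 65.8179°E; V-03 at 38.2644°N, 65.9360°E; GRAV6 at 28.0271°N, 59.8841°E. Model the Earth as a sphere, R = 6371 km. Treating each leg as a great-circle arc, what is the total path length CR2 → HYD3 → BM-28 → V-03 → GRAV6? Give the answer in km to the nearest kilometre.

CR2→HYD3: c = 0.119803 rad, d = 763.26 km
HYD3→BM-28: c = 0.099115 rad, d = 631.46 km
BM-28→V-03: c = 0.221578 rad, d = 1411.67 km
V-03→GRAV6: c = 0.199239 rad, d = 1269.35 km
Total = 763.26 + 631.46 + 1411.67 + 1269.35 = 4075.75 km

4076 km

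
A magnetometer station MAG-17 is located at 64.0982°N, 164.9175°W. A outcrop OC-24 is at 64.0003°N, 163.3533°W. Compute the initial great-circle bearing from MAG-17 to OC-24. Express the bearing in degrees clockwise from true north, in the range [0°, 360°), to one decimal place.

Δλ = 1.5642°
y = sin Δλ · cos φ₂ = 0.011966
x = cos φ₁ sin φ₂ − sin φ₁ cos φ₂ cos Δλ = -0.001562
θ = atan2(y, x) = 97.4358° → 97.4358° (mod 360°)

97.4°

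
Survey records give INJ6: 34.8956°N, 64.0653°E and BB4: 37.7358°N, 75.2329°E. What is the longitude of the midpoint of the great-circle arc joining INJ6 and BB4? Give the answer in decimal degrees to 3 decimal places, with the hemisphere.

69.547°E

Bx = cos φ₂ cos Δλ = 0.775867,  By = cos φ₂ sin Δλ = 0.153170
φₘ = atan2(sin φ₁ + sin φ₂, √((cos φ₁ + Bx)² + By²)) = 36.44579°
λₘ = λ₁ + atan2(By, cos φ₁ + Bx) = 69.54703°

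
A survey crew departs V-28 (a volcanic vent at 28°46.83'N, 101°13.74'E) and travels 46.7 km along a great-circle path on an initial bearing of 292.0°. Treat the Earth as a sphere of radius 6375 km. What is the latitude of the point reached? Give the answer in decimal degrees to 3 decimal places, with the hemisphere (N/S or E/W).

28.937°N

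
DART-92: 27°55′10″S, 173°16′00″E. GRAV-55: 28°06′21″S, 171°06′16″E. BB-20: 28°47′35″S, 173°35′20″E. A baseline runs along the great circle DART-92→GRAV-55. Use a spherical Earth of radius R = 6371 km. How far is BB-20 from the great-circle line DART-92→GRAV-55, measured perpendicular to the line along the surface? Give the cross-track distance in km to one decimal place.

100.0 km

DART-92: φ = -27.91944°, λ = +173.26667°
GRAV-55: φ = -28.10583°, λ = +171.10444°
BB-20: φ = -28.79306°, λ = +173.58889°
δ₁₃ = central angle DART-92→BB-20 = 0.016030 rad  (haversine)
θ₁₃ = bearing DART-92→BB-20 = 162.094°,  θ₁₂ = bearing DART-92→GRAV-55 = 263.916°
dₓₜ = R·arcsin(sin δ₁₃ · sin(θ₁₃ − θ₁₂)) = 6371·arcsin(0.01603·sin(-101.822°)) = -99.963 km
|dₓₜ| = 99.963 km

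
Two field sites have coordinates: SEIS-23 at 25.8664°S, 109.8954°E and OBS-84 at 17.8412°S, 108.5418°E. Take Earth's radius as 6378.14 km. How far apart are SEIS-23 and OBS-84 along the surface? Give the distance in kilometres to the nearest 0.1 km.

Δφ = 8.0252°,  Δλ = -1.3536°
a = sin²(Δφ/2) + cos φ₁ cos φ₂ sin²(Δλ/2) = 0.005016
c = 2·arcsin(√a) = 0.141768 rad = 8.1227°
d = R·c = 6378.14 × 0.141768 = 904.2 km

904.2 km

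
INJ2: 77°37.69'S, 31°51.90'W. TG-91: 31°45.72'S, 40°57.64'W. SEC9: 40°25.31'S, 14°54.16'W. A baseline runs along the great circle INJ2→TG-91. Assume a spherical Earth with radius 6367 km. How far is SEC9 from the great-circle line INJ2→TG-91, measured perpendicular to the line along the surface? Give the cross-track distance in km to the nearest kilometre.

2108 km

INJ2: φ = -77.62817°, λ = -31.86500°
TG-91: φ = -31.76200°, λ = -40.96067°
SEC9: φ = -40.42183°, λ = -14.90267°
δ₁₃ = central angle INJ2→SEC9 = 0.661019 rad  (haversine)
θ₁₃ = bearing INJ2→SEC9 = 21.209°,  θ₁₂ = bearing INJ2→TG-91 = 349.240°
dₓₜ = R·arcsin(sin δ₁₃ · sin(θ₁₃ − θ₁₂)) = 6367·arcsin(0.61392·sin(-328.031°)) = 2107.890 km
|dₓₜ| = 2107.890 km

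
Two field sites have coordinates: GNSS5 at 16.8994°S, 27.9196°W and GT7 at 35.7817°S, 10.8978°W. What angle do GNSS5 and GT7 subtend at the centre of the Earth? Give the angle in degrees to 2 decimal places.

24.19°

Δφ = -18.8823°,  Δλ = 17.0218°
a = sin²(Δφ/2) + cos φ₁ cos φ₂ sin²(Δλ/2) = 0.043909
c = 2·arcsin(√a) = 0.422219 rad = 24.1914°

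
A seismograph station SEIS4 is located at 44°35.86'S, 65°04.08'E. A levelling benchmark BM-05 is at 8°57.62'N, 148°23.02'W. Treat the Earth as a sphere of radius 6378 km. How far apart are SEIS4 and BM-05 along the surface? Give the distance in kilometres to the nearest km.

SEIS4: φ = -44.59767°, λ = +65.06800°
BM-05: φ = +8.96033°, λ = -148.38367°
Δφ = 53.5580°,  Δλ = 146.5483°
a = sin²(Δφ/2) + cos φ₁ cos φ₂ sin²(Δλ/2) = 0.848105
c = 2·arcsin(√a) = 2.340900 rad = 134.1237°
d = R·c = 6378 × 2.340900 = 14930.3 km

14930 km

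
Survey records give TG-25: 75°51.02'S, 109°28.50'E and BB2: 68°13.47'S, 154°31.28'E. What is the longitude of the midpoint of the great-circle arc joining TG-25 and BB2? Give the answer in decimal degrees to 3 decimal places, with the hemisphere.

136.871°E

TG-25: φ = -75.85033°, λ = +109.47500°
BB2: φ = -68.22450°, λ = +154.52133°
Bx = cos φ₂ cos Δλ = 0.262104,  By = cos φ₂ sin Δλ = 0.262528
φₘ = atan2(sin φ₁ + sin φ₂, √((cos φ₁ + Bx)² + By²)) = -73.27155°
λₘ = λ₁ + atan2(By, cos φ₁ + Bx) = 136.87077°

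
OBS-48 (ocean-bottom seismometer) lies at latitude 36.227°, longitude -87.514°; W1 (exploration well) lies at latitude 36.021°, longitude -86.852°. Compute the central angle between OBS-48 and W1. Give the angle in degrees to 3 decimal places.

0.573°

Δφ = -0.2060°,  Δλ = 0.6620°
a = sin²(Δφ/2) + cos φ₁ cos φ₂ sin²(Δλ/2) = 0.000025
c = 2·arcsin(√a) = 0.010001 rad = 0.5730°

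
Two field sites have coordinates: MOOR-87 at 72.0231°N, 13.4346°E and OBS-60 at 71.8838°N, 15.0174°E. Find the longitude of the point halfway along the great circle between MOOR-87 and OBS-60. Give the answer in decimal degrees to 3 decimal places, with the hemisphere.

Bx = cos φ₂ cos Δλ = 0.310827,  By = cos φ₂ sin Δλ = 0.008589
φₘ = atan2(sin φ₁ + sin φ₂, √((cos φ₁ + Bx)² + By²)) = 71.95506°
λₘ = λ₁ + atan2(By, cos φ₁ + Bx) = 14.22895°

14.229°E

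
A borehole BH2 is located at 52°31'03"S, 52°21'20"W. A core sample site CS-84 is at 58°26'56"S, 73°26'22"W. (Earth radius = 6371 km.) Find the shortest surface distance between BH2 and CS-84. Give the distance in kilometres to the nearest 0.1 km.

BH2: φ = -52.51750°, λ = -52.35556°
CS-84: φ = -58.44889°, λ = -73.43944°
Δφ = -5.9314°,  Δλ = -21.0839°
a = sin²(Δφ/2) + cos φ₁ cos φ₂ sin²(Δλ/2) = 0.013335
c = 2·arcsin(√a) = 0.231470 rad = 13.2623°
d = R·c = 6371 × 0.231470 = 1474.7 km

1474.7 km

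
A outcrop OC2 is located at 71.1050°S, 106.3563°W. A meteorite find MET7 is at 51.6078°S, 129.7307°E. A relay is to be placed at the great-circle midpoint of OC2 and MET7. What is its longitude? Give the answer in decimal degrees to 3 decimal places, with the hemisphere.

161.126°E

Bx = cos φ₂ cos Δλ = -0.346500,  By = cos φ₂ sin Δλ = -0.515393
φₘ = atan2(sin φ₁ + sin φ₂, √((cos φ₁ + Bx)² + By²)) = -73.39428°
λₘ = λ₁ + atan2(By, cos φ₁ + Bx) = 161.12571°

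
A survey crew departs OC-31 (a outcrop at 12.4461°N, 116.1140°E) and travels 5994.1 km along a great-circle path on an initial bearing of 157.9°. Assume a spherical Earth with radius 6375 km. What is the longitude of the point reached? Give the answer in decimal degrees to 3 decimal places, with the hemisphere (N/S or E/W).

δ = d/R = 5994.1/6375 = 0.940251 rad
φ₂ = arcsin(sin φ₁ cos δ + cos φ₁ sin δ cos θ)
   = arcsin(0.21552·0.58959 + 0.97650·0.80771·-0.92653) = -37.13590°
λ₂ = λ₁ + atan2(sin θ sin δ cos φ₁, cos δ − sin φ₁ sin φ₂) = 138.52077°

138.521°E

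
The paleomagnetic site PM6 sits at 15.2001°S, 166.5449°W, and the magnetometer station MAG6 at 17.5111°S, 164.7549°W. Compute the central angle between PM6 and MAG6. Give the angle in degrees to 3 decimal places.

Δφ = -2.3110°,  Δλ = 1.7900°
a = sin²(Δφ/2) + cos φ₁ cos φ₂ sin²(Δλ/2) = 0.000631
c = 2·arcsin(√a) = 0.050253 rad = 2.8793°

2.879°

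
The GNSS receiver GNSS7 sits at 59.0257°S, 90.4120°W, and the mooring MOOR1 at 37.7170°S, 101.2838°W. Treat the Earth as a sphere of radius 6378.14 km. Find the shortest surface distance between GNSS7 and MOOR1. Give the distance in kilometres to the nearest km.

Δφ = 21.3087°,  Δλ = -10.8718°
a = sin²(Δφ/2) + cos φ₁ cos φ₂ sin²(Δλ/2) = 0.037835
c = 2·arcsin(√a) = 0.391523 rad = 22.4326°
d = R·c = 6378.14 × 0.391523 = 2497.2 km

2497 km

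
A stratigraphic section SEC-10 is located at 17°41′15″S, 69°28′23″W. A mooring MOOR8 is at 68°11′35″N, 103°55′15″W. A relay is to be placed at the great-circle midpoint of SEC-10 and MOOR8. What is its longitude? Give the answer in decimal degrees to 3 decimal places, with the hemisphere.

78.948°W

SEC-10: φ = -17.68750°, λ = -69.47306°
MOOR8: φ = +68.19306°, λ = -103.92083°
Bx = cos φ₂ cos Δλ = 0.306338,  By = cos φ₂ sin Δλ = -0.210130
φₘ = atan2(sin φ₁ + sin φ₂, √((cos φ₁ + Bx)² + By²)) = 26.07373°
λₘ = λ₁ + atan2(By, cos φ₁ + Bx) = -78.94801°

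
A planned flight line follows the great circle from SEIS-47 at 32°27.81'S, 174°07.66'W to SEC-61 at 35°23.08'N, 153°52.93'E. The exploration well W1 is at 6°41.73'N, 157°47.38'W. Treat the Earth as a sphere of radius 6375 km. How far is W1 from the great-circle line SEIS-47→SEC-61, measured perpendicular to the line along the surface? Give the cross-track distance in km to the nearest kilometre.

SEIS-47: φ = -32.46350°, λ = -174.12767°
SEC-61: φ = +35.38467°, λ = +153.88217°
W1: φ = +6.69550°, λ = -157.78967°
δ₁₃ = central angle SEIS-47→W1 = 0.735407 rad  (haversine)
θ₁₃ = bearing SEIS-47→W1 = 24.610°,  θ₁₂ = bearing SEIS-47→SEC-61 = 333.326°
dₓₜ = R·arcsin(sin δ₁₃ · sin(θ₁₃ − θ₁₂)) = 6375·arcsin(0.67089·sin(-308.716°)) = 3512.079 km
|dₓₜ| = 3512.079 km

3512 km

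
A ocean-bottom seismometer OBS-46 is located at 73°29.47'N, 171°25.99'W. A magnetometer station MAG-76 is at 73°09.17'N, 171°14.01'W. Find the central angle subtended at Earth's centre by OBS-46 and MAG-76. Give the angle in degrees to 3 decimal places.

OBS-46: φ = +73.49117°, λ = -171.43317°
MAG-76: φ = +73.15283°, λ = -171.23350°
Δφ = -0.3383°,  Δλ = 0.1997°
a = sin²(Δφ/2) + cos φ₁ cos φ₂ sin²(Δλ/2) = 0.000009
c = 2·arcsin(√a) = 0.005989 rad = 0.3432°

0.343°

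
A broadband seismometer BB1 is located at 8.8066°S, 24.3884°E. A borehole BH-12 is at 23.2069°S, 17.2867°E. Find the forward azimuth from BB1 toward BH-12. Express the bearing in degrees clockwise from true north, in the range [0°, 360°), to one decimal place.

204.5°

Δλ = -7.1017°
y = sin Δλ · cos φ₂ = -0.113628
x = cos φ₁ sin φ₂ − sin φ₁ cos φ₂ cos Δλ = -0.249774
θ = atan2(y, x) = -155.5382° → 204.4618° (mod 360°)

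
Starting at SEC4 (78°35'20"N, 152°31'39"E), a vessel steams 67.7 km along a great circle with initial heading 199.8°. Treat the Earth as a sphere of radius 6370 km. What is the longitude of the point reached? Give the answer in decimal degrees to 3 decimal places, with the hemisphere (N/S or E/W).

SEC4: φ = +78.58889°, λ = +152.52750°
δ = d/R = 67.7/6370 = 0.010628 rad
φ₂ = arcsin(sin φ₁ cos δ + cos φ₁ sin δ cos θ)
   = arcsin(0.98023·0.99994 + 0.19785·0.01063·-0.94088) = 78.01420°
λ₂ = λ₁ + atan2(sin θ sin δ cos φ₁, cos δ − sin φ₁ sin φ₂) = 151.53421°

151.534°E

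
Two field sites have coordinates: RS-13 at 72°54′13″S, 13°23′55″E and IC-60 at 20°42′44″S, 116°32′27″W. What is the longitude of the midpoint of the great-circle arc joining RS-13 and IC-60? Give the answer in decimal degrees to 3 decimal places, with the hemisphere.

RS-13: φ = -72.90361°, λ = +13.39861°
IC-60: φ = -20.71222°, λ = -116.54083°
Bx = cos φ₂ cos Δλ = -0.600486,  By = cos φ₂ sin Δλ = -0.717169
φₘ = atan2(sin φ₁ + sin φ₂, √((cos φ₁ + Bx)² + By²)) = -59.22225°
λₘ = λ₁ + atan2(By, cos φ₁ + Bx) = -99.74242°

99.742°W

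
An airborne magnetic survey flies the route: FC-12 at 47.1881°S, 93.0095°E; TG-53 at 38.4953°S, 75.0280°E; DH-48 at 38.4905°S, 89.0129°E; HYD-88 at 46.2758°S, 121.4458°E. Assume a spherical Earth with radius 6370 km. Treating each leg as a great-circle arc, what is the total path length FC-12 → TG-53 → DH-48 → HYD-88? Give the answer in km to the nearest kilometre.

FC-12→TG-53: c = 0.274601 rad, d = 1749.21 km
TG-53→DH-48: c = 0.190856 rad, d = 1215.75 km
DH-48→HYD-88: c = 0.436120 rad, d = 2778.09 km
Total = 1749.21 + 1215.75 + 2778.09 = 5743.05 km

5743 km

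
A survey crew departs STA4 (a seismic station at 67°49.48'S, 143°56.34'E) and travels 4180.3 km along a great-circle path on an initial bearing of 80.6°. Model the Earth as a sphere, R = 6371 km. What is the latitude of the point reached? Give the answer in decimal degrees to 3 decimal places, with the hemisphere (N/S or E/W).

44.118°S

STA4: φ = -67.82467°, λ = +143.93900°
δ = d/R = 4180.3/6371 = 0.656145 rad
φ₂ = arcsin(sin φ₁ cos δ + cos φ₁ sin δ cos θ)
   = arcsin(-0.92603·0.79235 + 0.37744·0.61007·0.16333) = -44.11765°
λ₂ = λ₁ + atan2(sin θ sin δ cos φ₁, cos δ − sin φ₁ sin φ₂) = -159.09271°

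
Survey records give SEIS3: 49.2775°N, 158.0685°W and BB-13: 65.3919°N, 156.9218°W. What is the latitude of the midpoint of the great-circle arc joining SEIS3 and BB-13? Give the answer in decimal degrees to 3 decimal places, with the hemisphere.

Bx = cos φ₂ cos Δλ = 0.416326,  By = cos φ₂ sin Δλ = 0.008333
φₘ = atan2(sin φ₁ + sin φ₂, √((cos φ₁ + Bx)² + By²)) = 57.33594°
λₘ = λ₁ + atan2(By, cos φ₁ + Bx) = -157.62175°

57.336°N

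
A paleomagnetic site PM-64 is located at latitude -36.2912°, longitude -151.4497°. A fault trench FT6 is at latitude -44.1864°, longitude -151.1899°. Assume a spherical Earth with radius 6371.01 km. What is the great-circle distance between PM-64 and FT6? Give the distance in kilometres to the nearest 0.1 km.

Δφ = -7.8952°,  Δλ = 0.2598°
a = sin²(Δφ/2) + cos φ₁ cos φ₂ sin²(Δλ/2) = 0.004742
c = 2·arcsin(√a) = 0.137840 rad = 7.8977°
d = R·c = 6371.01 × 0.137840 = 878.2 km

878.2 km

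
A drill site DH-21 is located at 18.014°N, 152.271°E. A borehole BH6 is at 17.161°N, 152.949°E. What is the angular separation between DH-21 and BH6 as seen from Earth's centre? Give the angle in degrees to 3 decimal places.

Δφ = -0.8530°,  Δλ = 0.6780°
a = sin²(Δφ/2) + cos φ₁ cos φ₂ sin²(Δλ/2) = 0.000087
c = 2·arcsin(√a) = 0.018678 rad = 1.0702°

1.070°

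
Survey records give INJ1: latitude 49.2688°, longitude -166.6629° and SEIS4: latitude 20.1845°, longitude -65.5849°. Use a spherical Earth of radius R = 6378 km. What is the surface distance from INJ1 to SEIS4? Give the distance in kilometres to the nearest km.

9098 km

Δφ = -29.0843°,  Δλ = 101.0780°
a = sin²(Δφ/2) + cos φ₁ cos φ₂ sin²(Δλ/2) = 0.428105
c = 2·arcsin(√a) = 1.426506 rad = 81.7328°
d = R·c = 6378 × 1.426506 = 9098.3 km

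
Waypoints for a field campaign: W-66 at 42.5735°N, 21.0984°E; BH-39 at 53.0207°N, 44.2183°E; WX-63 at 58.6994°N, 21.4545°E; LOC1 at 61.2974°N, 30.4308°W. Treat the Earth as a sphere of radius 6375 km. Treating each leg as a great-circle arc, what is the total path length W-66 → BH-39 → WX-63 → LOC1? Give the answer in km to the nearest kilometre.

W-66→BH-39: c = 0.324390 rad, d = 2067.99 km
BH-39→WX-63: c = 0.242460 rad, d = 1545.68 km
WX-63→LOC1: c = 0.443002 rad, d = 2824.14 km
Total = 2067.99 + 1545.68 + 2824.14 = 6437.80 km

6438 km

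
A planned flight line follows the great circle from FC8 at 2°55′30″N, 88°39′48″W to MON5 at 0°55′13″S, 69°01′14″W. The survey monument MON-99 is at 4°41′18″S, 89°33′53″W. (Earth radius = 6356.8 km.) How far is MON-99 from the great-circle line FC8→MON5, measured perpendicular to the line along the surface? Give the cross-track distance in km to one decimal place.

FC8: φ = +2.92500°, λ = -88.66333°
MON5: φ = -0.92028°, λ = -69.02056°
MON-99: φ = -4.68833°, λ = -89.56472°
δ₁₃ = central angle FC8→MON-99 = 0.133804 rad  (haversine)
θ₁₃ = bearing FC8→MON-99 = 186.749°,  θ₁₂ = bearing FC8→MON5 = 100.796°
dₓₜ = R·arcsin(sin δ₁₃ · sin(θ₁₃ − θ₁₂)) = 6356.8·arcsin(0.13341·sin(85.953°)) = 848.433 km
|dₓₜ| = 848.433 km

848.4 km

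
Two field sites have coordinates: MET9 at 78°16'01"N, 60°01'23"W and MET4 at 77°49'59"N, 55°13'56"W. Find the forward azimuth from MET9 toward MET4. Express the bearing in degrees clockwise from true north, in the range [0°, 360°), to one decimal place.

111.3°

MET9: φ = +78.26694°, λ = -60.02306°
MET4: φ = +77.83306°, λ = -55.23222°
Δλ = 4.7908°
y = sin Δλ · cos φ₂ = 0.017602
x = cos φ₁ sin φ₂ − sin φ₁ cos φ₂ cos Δλ = -0.006852
θ = atan2(y, x) = 111.2685° → 111.2685° (mod 360°)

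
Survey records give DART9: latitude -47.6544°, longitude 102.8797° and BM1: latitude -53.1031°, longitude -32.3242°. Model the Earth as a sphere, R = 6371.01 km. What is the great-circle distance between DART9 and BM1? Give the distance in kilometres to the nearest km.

8039 km

Δφ = -5.4487°,  Δλ = -135.2039°
a = sin²(Δφ/2) + cos φ₁ cos φ₂ sin²(Δλ/2) = 0.347956
c = 2·arcsin(√a) = 1.261816 rad = 72.2968°
d = R·c = 6371.01 × 1.261816 = 8039.0 km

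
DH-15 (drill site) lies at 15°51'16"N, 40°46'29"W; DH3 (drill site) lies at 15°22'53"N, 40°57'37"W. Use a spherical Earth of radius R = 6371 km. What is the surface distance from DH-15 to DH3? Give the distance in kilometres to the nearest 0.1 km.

56.2 km

DH-15: φ = +15.85444°, λ = -40.77472°
DH3: φ = +15.38139°, λ = -40.96028°
Δφ = -0.4731°,  Δλ = -0.1856°
a = sin²(Δφ/2) + cos φ₁ cos φ₂ sin²(Δλ/2) = 0.000019
c = 2·arcsin(√a) = 0.008826 rad = 0.5057°
d = R·c = 6371 × 0.008826 = 56.2 km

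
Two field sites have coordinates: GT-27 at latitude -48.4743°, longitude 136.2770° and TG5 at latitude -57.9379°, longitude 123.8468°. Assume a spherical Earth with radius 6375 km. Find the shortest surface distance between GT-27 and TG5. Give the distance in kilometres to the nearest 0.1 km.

1335.4 km

Δφ = -9.4636°,  Δλ = -12.4302°
a = sin²(Δφ/2) + cos φ₁ cos φ₂ sin²(Δλ/2) = 0.010930
c = 2·arcsin(√a) = 0.209472 rad = 12.0019°
d = R·c = 6375 × 0.209472 = 1335.4 km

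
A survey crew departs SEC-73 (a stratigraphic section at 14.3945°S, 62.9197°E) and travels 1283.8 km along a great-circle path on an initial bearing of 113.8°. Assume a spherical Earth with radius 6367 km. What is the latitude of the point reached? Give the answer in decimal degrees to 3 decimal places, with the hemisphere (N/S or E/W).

δ = d/R = 1283.8/6367 = 0.201633 rad
φ₂ = arcsin(sin φ₁ cos δ + cos φ₁ sin δ cos θ)
   = arcsin(-0.24860·0.97974 + 0.96861·0.20027·-0.40355) = -18.77432°
λ₂ = λ₁ + atan2(sin θ sin δ cos φ₁, cos δ − sin φ₁ sin φ₂) = 74.07893°

18.774°S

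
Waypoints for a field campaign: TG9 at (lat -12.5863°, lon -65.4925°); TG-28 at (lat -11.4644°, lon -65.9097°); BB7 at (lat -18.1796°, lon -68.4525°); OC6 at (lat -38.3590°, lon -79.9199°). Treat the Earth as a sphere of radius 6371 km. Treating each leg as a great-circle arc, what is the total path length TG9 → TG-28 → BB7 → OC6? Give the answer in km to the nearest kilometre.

TG9→TG-28: c = 0.020836 rad, d = 132.74 km
TG-28→BB7: c = 0.124798 rad, d = 795.09 km
BB7→OC6: c = 0.393049 rad, d = 2504.12 km
Total = 132.74 + 795.09 + 2504.12 = 3431.95 km

3432 km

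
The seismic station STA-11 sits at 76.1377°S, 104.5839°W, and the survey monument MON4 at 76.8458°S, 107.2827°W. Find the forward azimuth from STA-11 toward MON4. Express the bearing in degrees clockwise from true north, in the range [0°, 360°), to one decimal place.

Δλ = -2.6988°
y = sin Δλ · cos φ₂ = -0.010715
x = cos φ₁ sin φ₂ − sin φ₁ cos φ₂ cos Δλ = -0.012603
θ = atan2(y, x) = -139.6290° → 220.3710° (mod 360°)

220.4°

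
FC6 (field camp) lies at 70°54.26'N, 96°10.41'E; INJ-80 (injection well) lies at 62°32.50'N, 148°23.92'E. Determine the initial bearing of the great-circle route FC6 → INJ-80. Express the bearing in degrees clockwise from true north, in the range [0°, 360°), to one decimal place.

FC6: φ = +70.90433°, λ = +96.17350°
INJ-80: φ = +62.54167°, λ = +148.39867°
Δλ = 52.2252°
y = sin Δλ · cos φ₂ = 0.364467
x = cos φ₁ sin φ₂ − sin φ₁ cos φ₂ cos Δλ = 0.023381
θ = atan2(y, x) = 86.3294° → 86.3294° (mod 360°)

86.3°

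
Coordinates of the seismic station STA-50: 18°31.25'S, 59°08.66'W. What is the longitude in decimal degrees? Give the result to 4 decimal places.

59.1443°W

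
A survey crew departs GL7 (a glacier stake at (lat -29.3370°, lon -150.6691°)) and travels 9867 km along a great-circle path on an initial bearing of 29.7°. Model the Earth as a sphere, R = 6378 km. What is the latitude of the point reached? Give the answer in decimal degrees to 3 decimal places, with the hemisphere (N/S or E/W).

48.192°N

δ = d/R = 9867/6378 = 1.547037 rad
φ₂ = arcsin(sin φ₁ cos δ + cos φ₁ sin δ cos θ)
   = arcsin(-0.48995·0.02376 + 0.87175·0.99972·0.86863) = 48.19163°
λ₂ = λ₁ + atan2(sin θ sin δ cos φ₁, cos δ − sin φ₁ sin φ₂) = -102.68095°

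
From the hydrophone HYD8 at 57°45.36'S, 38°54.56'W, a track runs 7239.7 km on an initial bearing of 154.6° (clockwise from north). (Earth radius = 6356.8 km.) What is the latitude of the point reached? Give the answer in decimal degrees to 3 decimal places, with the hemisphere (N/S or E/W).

52.349°S

HYD8: φ = -57.75600°, λ = -38.90933°
δ = d/R = 7239.7/6356.8 = 1.138891 rad
φ₂ = arcsin(sin φ₁ cos δ + cos φ₁ sin δ cos θ)
   = arcsin(-0.84578·0.41860 + 0.53353·0.90817·-0.90334) = -52.34859°
λ₂ = λ₁ + atan2(sin θ sin δ cos φ₁, cos δ − sin φ₁ sin φ₂) = 101.46976°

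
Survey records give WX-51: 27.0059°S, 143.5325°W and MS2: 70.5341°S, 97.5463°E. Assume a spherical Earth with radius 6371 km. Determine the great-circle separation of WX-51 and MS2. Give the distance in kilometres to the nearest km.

8169 km

Δφ = -43.5282°,  Δλ = -118.9212°
a = sin²(Δφ/2) + cos φ₁ cos φ₂ sin²(Δλ/2) = 0.357730
c = 2·arcsin(√a) = 1.282270 rad = 73.4686°
d = R·c = 6371 × 1.282270 = 8169.3 km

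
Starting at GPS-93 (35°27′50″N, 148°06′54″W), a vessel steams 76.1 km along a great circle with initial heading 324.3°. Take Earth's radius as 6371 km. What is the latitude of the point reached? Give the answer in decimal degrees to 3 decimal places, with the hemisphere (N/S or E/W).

36.019°N

GPS-93: φ = +35.46389°, λ = -148.11500°
δ = d/R = 76.1/6371 = 0.011945 rad
φ₂ = arcsin(sin φ₁ cos δ + cos φ₁ sin δ cos θ)
   = arcsin(0.58019·0.99993 + 0.81448·0.01194·0.81208) = 36.01866°
λ₂ = λ₁ + atan2(sin θ sin δ cos φ₁, cos δ − sin φ₁ sin φ₂) = -148.60875°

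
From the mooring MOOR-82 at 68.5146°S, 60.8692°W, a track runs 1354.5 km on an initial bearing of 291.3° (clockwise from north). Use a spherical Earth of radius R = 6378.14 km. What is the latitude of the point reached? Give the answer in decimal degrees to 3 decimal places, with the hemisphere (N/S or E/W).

δ = d/R = 1354.5/6378.14 = 0.212366 rad
φ₂ = arcsin(sin φ₁ cos δ + cos φ₁ sin δ cos θ)
   = arcsin(-0.93051·0.97753 + 0.36626·0.21077·0.36325) = -61.83166°
λ₂ = λ₁ + atan2(sin θ sin δ cos φ₁, cos δ − sin φ₁ sin φ₂) = -85.45113°

61.832°S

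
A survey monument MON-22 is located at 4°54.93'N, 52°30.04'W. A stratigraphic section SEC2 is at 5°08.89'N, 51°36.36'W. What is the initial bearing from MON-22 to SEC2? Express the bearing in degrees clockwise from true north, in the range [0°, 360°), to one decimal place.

75.3°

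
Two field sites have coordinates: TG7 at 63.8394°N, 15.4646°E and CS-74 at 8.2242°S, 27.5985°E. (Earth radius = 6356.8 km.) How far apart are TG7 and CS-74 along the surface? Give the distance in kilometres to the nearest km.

8060 km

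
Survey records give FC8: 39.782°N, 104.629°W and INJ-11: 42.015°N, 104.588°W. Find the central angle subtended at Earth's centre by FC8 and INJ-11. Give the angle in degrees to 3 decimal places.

Δφ = 2.2330°,  Δλ = 0.0410°
a = sin²(Δφ/2) + cos φ₁ cos φ₂ sin²(Δλ/2) = 0.000380
c = 2·arcsin(√a) = 0.038977 rad = 2.2332°

2.233°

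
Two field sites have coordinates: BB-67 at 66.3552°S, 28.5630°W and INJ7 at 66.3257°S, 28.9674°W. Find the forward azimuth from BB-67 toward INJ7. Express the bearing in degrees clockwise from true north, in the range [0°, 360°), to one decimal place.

280.1°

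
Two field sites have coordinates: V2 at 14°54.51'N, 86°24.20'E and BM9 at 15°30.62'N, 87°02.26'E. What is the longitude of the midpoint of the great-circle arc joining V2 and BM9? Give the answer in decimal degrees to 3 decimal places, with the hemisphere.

V2: φ = +14.90850°, λ = +86.40333°
BM9: φ = +15.51033°, λ = +87.03767°
Bx = cos φ₂ cos Δλ = 0.963523,  By = cos φ₂ sin Δλ = 0.010668
φₘ = atan2(sin φ₁ + sin φ₂, √((cos φ₁ + Bx)² + By²)) = 15.20964°
λₘ = λ₁ + atan2(By, cos φ₁ + Bx) = 86.72005°

86.720°E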